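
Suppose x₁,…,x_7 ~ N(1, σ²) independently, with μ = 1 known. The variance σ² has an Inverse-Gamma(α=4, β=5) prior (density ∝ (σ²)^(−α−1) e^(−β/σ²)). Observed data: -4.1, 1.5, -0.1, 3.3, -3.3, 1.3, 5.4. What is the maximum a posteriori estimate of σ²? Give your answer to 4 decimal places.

Sum of squared deviations about the known mean: SS = (-4.1−1)² + (1.5−1)² + (-0.1−1)² + (3.3−1)² + (-3.3−1)² + (1.3−1)² + (5.4−1)² = 70.7.
The Normal likelihood contributes (σ²)^(−n/2) exp(−SS/(2σ²)), so the posterior is Inverse-Gamma(α + n/2, β + SS/2) = Inverse-Gamma(7.5, 40.35).
The mode of Inverse-Gamma(a, b) is b/(a+1) = 40.35/8.5 ≈ 4.7471.

σ̂²_MAP = 4.7471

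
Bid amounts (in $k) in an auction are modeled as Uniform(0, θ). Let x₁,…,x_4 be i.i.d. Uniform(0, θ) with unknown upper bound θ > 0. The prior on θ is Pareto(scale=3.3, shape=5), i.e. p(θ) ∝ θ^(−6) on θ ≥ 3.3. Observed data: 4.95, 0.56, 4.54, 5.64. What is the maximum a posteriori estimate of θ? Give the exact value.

The Uniform(0, θ) likelihood is θ^(−n) for θ ≥ max(xᵢ), zero otherwise. Here max(xᵢ) = 5.64.
Posterior ∝ θ^(−6) · θ^(−4) = θ^(−10) on θ ≥ max(3.3, 5.64) = 5.64.
This density is strictly decreasing in θ, so the posterior mode lies at the lower boundary of the support.

θ̂_MAP = 5.64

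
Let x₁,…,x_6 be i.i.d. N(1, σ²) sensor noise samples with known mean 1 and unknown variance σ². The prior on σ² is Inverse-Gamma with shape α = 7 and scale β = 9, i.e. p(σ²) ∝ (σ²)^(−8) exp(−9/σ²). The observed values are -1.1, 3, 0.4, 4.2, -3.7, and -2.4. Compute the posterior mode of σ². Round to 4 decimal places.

σ̂²_MAP = 3.2118

Sum of squared deviations about the known mean: SS = (-1.1−1)² + (3−1)² + (0.4−1)² + (4.2−1)² + (-3.7−1)² + (-2.4−1)² = 52.66.
The Normal likelihood contributes (σ²)^(−n/2) exp(−SS/(2σ²)), so the posterior is Inverse-Gamma(α + n/2, β + SS/2) = Inverse-Gamma(10, 35.33).
The mode of Inverse-Gamma(a, b) is b/(a+1) = 35.33/11 ≈ 3.2118.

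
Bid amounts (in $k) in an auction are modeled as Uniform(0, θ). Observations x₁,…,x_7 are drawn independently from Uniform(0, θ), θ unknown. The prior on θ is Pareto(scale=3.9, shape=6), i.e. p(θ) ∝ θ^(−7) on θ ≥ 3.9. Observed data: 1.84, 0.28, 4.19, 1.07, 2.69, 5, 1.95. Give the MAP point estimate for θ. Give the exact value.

θ̂_MAP = 5

The Uniform(0, θ) likelihood is θ^(−n) for θ ≥ max(xᵢ), zero otherwise. Here max(xᵢ) = 5.
Posterior ∝ θ^(−7) · θ^(−7) = θ^(−14) on θ ≥ max(3.9, 5) = 5.
This density is strictly decreasing in θ, so the posterior mode lies at the lower boundary of the support.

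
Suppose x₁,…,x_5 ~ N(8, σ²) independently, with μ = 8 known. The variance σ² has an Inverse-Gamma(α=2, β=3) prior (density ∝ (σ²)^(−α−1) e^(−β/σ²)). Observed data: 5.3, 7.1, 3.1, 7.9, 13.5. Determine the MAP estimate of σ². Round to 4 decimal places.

σ̂²_MAP = 6.2155

Sum of squared deviations about the known mean: SS = (5.3−8)² + (7.1−8)² + (3.1−8)² + (7.9−8)² + (13.5−8)² = 62.37.
The Normal likelihood contributes (σ²)^(−n/2) exp(−SS/(2σ²)), so the posterior is Inverse-Gamma(α + n/2, β + SS/2) = Inverse-Gamma(4.5, 34.185).
The mode of Inverse-Gamma(a, b) is b/(a+1) = 34.185/5.5 ≈ 6.2155.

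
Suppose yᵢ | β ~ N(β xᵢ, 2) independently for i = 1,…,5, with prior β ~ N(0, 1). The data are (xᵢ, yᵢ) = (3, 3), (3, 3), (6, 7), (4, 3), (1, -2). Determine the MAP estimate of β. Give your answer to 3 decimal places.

β̂_MAP = 0.959

log p(β | y) = −Σ(yᵢ − βxᵢ)²/(2·2) − β²/(2·1) + const.
Setting the derivative to zero: Σxᵢ(yᵢ − βxᵢ)/2 − β/1 = 0, so β = Σxᵢyᵢ / (Σxᵢ² + σ²/τ²).
Σxᵢyᵢ = 3·3 + 3·3 + 6·7 + 4·3 + 1·(-2) = 70; Σxᵢ² = 71; σ²/τ² = 2.
β̂_MAP = 70 / (71 + 2) = 70/73 ≈ 0.959.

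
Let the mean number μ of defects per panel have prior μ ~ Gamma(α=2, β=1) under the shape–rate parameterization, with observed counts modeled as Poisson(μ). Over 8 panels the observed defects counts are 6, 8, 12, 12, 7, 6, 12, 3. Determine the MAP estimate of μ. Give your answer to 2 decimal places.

Σxᵢ = 6+8+12+12+7+6+12+3 = 66, with n = 8.
Posterior ∝ μe^(−1μ) · μ^66e^(−8μ) = μ^67e^(−9μ), i.e. Gamma(shape=68, rate=9).
The mode of a Gamma(a, b) with a ≥ 1 (shape–rate) is (a−1)/b = 67/9 ≈ 7.44.

μ̂_MAP = 7.44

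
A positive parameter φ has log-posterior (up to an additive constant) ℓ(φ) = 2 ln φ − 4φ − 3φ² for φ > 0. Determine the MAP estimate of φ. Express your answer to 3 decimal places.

ℓ'(φ) = 2/φ − 4 − 6φ. Setting this to zero and multiplying by φ: 6φ² + 4φ − 2 = 0.
φ = (−4 + √(4² + 4·6·2)) / (2·6) = (−4 + √64) / 12 = (−4 + 8)/12 = 1/3.
ℓ''(φ) = −2/φ² − 6 < 0, confirming a maximum.

φ̂_MAP = 0.333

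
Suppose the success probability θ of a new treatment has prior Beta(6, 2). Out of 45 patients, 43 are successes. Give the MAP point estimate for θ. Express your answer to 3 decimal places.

θ̂_MAP = 0.941

Prior: Beta(6, 2).
Data: 43 successes in 45 trials. The binomial likelihood contributes θ^43(1−θ)^2, so the posterior is Beta(6+43, 2+2) = Beta(49, 4).
For Beta(a, b) with a, b > 1 the mode is (a−1)/(a+b−2) = 48/51 ≈ 0.941.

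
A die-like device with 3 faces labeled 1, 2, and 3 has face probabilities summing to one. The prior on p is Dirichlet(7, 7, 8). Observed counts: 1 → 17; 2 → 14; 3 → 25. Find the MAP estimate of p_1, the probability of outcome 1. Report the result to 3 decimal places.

MAP estimate: 0.307

The posterior is Dirichlet(αᵢ + nᵢ) = Dirichlet(24, 21, 33).
For a Dirichlet(a₁,…,a_K) with all aᵢ > 1, the mode has j-th component (aⱼ − 1)/(Σaᵢ − K).
Here Σaᵢ = 78 and K = 3, so p_1 = (24 − 1)/(78 − 3) = 23/75 ≈ 0.307.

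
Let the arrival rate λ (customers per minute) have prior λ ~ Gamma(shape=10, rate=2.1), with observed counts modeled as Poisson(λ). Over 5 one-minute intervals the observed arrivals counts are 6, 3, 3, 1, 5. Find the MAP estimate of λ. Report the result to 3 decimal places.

Σxᵢ = 6+3+3+1+5 = 18, with n = 5.
Posterior ∝ λ^9e^(−2.1λ) · λ^18e^(−5λ) = λ^27e^(−7.1λ), i.e. Gamma(shape=28, rate=7.1).
The mode of a Gamma(a, b) with a ≥ 1 (shape–rate) is (a−1)/b = 27/7.1 ≈ 3.803.

λ̂_MAP = 3.803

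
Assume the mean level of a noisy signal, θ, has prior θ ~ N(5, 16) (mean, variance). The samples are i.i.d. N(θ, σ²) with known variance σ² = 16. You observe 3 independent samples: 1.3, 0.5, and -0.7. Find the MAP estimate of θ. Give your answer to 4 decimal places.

θ̂_MAP = 1.5250

n = 3; x̄ = (1.3 + 0.5 + (-0.7))/3 = 1.1/3 = 11/30 ≈ 0.3667.
For a Normal prior and Normal likelihood with known variance, the posterior is Normal; its mode equals its mean, the precision-weighted average.
Prior precision 1/σ₀² = 1/16 = 0.0625; data precision n/σ² = 3/16 = 0.1875.
θ̂ = (0.0625·5 + 0.1875·(11/30)) / (0.0625 + 0.1875) = 0.38125/0.25 = 1.5250.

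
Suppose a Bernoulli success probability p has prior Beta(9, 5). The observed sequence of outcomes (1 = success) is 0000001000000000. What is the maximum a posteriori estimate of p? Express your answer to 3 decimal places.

Prior: Beta(9, 5).
Data: 1 success in 16 trials (from the sequence). The binomial likelihood contributes p(1−p)^15, so the posterior is Beta(9+1, 5+15) = Beta(10, 20).
For Beta(a, b) with a, b > 1 the mode is (a−1)/(a+b−2) = 9/28 ≈ 0.321.

p̂_MAP = 0.321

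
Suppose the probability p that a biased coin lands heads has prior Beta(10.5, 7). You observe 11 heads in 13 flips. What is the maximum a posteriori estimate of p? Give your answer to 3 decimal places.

Prior: Beta(10.5, 7).
Data: 11 successes in 13 trials. The binomial likelihood contributes p^11(1−p)^2, so the posterior is Beta(10.5+11, 7+2) = Beta(21.5, 9).
For Beta(a, b) with a, b > 1 the mode is (a−1)/(a+b−2) = 20.5/28.5 ≈ 0.719.

p̂_MAP = 0.719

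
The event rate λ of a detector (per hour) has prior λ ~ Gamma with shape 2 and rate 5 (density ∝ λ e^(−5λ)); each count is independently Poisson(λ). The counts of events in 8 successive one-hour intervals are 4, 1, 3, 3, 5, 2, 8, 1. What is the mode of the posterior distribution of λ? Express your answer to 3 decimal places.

λ̂_MAP = 2.154

Σxᵢ = 4+1+3+3+5+2+8+1 = 27, with n = 8.
Posterior ∝ λe^(−5λ) · λ^27e^(−8λ) = λ^28e^(−13λ), i.e. Gamma(shape=29, rate=13).
The mode of a Gamma(a, b) with a ≥ 1 (shape–rate) is (a−1)/b = 28/13 ≈ 2.154.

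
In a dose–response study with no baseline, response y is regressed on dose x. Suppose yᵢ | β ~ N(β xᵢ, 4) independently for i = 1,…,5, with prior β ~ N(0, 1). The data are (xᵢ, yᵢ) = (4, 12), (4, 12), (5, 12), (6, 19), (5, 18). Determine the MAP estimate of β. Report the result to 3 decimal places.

β̂_MAP = 2.951

log p(β | y) = −Σ(yᵢ − βxᵢ)²/(2·4) − β²/(2·1) + const.
Setting the derivative to zero: Σxᵢ(yᵢ − βxᵢ)/4 − β/1 = 0, so β = Σxᵢyᵢ / (Σxᵢ² + σ²/τ²).
Σxᵢyᵢ = 4·12 + 4·12 + 5·12 + 6·19 + 5·18 = 360; Σxᵢ² = 118; σ²/τ² = 4.
β̂_MAP = 360 / (118 + 4) = 360/122 ≈ 2.951.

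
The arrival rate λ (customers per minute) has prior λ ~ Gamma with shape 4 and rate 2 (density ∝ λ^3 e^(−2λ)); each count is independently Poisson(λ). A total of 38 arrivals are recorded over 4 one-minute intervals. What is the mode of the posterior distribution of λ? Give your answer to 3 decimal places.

Σxᵢ = 38, n = 4.
Posterior ∝ λ^3e^(−2λ) · λ^38e^(−4λ) = λ^41e^(−6λ), i.e. Gamma(shape=42, rate=6).
The mode of a Gamma(a, b) with a ≥ 1 (shape–rate) is (a−1)/b = 41/6 ≈ 6.833.

λ̂_MAP = 6.833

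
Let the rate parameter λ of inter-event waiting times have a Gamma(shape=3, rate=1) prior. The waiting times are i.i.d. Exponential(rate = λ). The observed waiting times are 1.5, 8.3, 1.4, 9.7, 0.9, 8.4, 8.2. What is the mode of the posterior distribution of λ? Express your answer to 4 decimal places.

The Exponential(rate=λ) likelihood is ∝ λ^n e^(−λΣtᵢ). Here n = 7 and Σtᵢ = 1.5 + 8.3 + 1.4 + 9.7 + 0.9 + 8.4 + 8.2 = 38.4.
Posterior ∝ λ^2e^(−1λ) · λ^7e^(−38.4λ) = λ^9e^(−39.4λ), i.e. Gamma(10, 39.4).
Mode = (a−1)/b = 9/39.4 ≈ 0.2284.

λ̂_MAP = 0.2284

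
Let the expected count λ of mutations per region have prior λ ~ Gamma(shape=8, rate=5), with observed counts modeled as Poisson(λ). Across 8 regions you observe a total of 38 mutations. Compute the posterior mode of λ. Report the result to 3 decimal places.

Σxᵢ = 38, n = 8.
Posterior ∝ λ^7e^(−5λ) · λ^38e^(−8λ) = λ^45e^(−13λ), i.e. Gamma(shape=46, rate=13).
The mode of a Gamma(a, b) with a ≥ 1 (shape–rate) is (a−1)/b = 45/13 ≈ 3.462.

λ̂_MAP = 3.462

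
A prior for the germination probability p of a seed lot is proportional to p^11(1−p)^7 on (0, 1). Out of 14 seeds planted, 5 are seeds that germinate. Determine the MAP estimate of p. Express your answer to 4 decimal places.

p̂_MAP = 0.5000

The prior density ∝ p^11(1−p)^7 is the kernel of Beta(12, 8).
Data: 5 successes in 14 trials. The binomial likelihood contributes p^5(1−p)^9, so the posterior is Beta(12+5, 8+9) = Beta(17, 17).
For Beta(a, b) with a, b > 1 the mode is (a−1)/(a+b−2) = 16/32 ≈ 0.5000.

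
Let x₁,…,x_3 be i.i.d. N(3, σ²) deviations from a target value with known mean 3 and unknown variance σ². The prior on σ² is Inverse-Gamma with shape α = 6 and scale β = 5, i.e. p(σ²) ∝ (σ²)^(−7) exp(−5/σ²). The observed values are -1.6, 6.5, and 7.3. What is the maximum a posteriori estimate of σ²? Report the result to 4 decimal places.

σ̂²_MAP = 3.6412

Sum of squared deviations about the known mean: SS = (-1.6−3)² + (6.5−3)² + (7.3−3)² = 51.9.
The Normal likelihood contributes (σ²)^(−n/2) exp(−SS/(2σ²)), so the posterior is Inverse-Gamma(α + n/2, β + SS/2) = Inverse-Gamma(7.5, 30.95).
The mode of Inverse-Gamma(a, b) is b/(a+1) = 30.95/8.5 ≈ 3.6412.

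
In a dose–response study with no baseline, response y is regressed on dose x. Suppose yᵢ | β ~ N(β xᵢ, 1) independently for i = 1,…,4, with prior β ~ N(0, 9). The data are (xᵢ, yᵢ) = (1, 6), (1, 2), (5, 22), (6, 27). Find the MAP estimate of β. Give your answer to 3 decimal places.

log p(β | y) = −Σ(yᵢ − βxᵢ)²/(2·1) − β²/(2·9) + const.
Setting the derivative to zero: Σxᵢ(yᵢ − βxᵢ)/1 − β/9 = 0, so β = Σxᵢyᵢ / (Σxᵢ² + σ²/τ²).
Σxᵢyᵢ = 1·6 + 1·2 + 5·22 + 6·27 = 280; Σxᵢ² = 63; σ²/τ² = 1/9.
β̂_MAP = 280 / (63 + 1/9) = 280/(568/9) = 315/71 ≈ 4.437.

β̂_MAP = 4.437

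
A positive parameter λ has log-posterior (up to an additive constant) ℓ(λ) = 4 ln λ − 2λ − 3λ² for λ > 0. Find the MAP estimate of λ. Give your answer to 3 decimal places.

ℓ'(λ) = 4/λ − 2 − 6λ. Setting this to zero and multiplying by λ: 6λ² + 2λ − 4 = 0.
λ = (−2 + √(2² + 4·6·4)) / (2·6) = (−2 + √100) / 12 = (−2 + 10)/12 = 2/3.
ℓ''(λ) = −4/λ² − 6 < 0, confirming a maximum.

λ̂_MAP = 0.667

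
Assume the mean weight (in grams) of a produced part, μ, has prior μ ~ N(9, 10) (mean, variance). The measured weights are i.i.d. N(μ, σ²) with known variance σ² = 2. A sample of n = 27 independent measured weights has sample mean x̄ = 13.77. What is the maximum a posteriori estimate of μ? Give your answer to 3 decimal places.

n = 27, x̄ = 13.77.
For a Normal prior and Normal likelihood with known variance, the posterior is Normal; its mode equals its mean, the precision-weighted average.
Prior precision 1/σ₀² = 1/10 = 0.1; data precision n/σ² = 27/2 = 13.5.
μ̂ = (0.1·9 + 13.5·13.77) / (0.1 + 13.5) = 186.795/13.6 = 37359/2720 ≈ 13.735.

μ̂_MAP = 13.735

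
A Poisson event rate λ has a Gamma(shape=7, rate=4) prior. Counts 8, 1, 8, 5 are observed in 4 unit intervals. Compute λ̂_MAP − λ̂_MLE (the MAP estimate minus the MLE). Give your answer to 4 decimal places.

MAP − MLE = -2.0000

Σxᵢ = 22. Posterior is Gamma(29, 8); MAP = (29−1)/8 = 28/8 ≈ 3.50000.
MLE = x̄ = 22/4 ≈ 5.50000.
Difference = 28/8 − 22/4 = -2 ≈ -2.0000.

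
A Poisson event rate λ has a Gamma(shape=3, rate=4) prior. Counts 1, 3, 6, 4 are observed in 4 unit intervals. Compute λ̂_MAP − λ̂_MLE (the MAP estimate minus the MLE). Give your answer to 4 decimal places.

Σxᵢ = 14. Posterior is Gamma(17, 8); MAP = (17−1)/8 = 16/8 ≈ 2.00000.
MLE = x̄ = 14/4 ≈ 3.50000.
Difference = 16/8 − 14/4 = -3/2 ≈ -1.5000.

MAP − MLE = -1.5000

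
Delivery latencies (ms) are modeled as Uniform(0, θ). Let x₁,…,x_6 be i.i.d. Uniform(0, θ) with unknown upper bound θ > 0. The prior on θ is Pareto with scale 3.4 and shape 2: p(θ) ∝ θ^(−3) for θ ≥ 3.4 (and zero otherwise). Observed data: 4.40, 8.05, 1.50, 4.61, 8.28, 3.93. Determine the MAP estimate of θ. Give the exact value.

The Uniform(0, θ) likelihood is θ^(−n) for θ ≥ max(xᵢ), zero otherwise. Here max(xᵢ) = 8.28.
Posterior ∝ θ^(−3) · θ^(−6) = θ^(−9) on θ ≥ max(3.4, 8.28) = 8.28.
This density is strictly decreasing in θ, so the posterior mode lies at the lower boundary of the support.

θ̂_MAP = 8.28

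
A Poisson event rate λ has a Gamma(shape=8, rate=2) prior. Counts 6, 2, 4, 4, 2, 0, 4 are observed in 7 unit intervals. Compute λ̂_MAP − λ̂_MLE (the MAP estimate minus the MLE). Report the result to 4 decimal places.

MAP − MLE = 0.0794

Σxᵢ = 22. Posterior is Gamma(30, 9); MAP = (30−1)/9 = 29/9 ≈ 3.22222.
MLE = x̄ = 22/7 ≈ 3.14286.
Difference = 29/9 − 22/7 = 5/63 ≈ 0.0794.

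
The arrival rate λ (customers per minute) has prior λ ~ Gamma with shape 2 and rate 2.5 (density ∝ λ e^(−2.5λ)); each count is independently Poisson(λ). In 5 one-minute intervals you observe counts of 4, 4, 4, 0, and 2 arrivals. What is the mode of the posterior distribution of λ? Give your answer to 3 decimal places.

Σxᵢ = 4+4+4+0+2 = 14, with n = 5.
Posterior ∝ λe^(−2.5λ) · λ^14e^(−5λ) = λ^15e^(−7.5λ), i.e. Gamma(shape=16, rate=7.5).
The mode of a Gamma(a, b) with a ≥ 1 (shape–rate) is (a−1)/b = 15/7.5 ≈ 2.000.

λ̂_MAP = 2.000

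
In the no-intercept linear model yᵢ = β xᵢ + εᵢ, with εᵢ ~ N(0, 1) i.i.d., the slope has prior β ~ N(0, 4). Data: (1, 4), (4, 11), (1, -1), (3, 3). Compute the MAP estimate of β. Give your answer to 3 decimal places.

log p(β | y) = −Σ(yᵢ − βxᵢ)²/(2·1) − β²/(2·4) + const.
Setting the derivative to zero: Σxᵢ(yᵢ − βxᵢ)/1 − β/4 = 0, so β = Σxᵢyᵢ / (Σxᵢ² + σ²/τ²).
Σxᵢyᵢ = 1·4 + 4·11 + 1·(-1) + 3·3 = 56; Σxᵢ² = 27; σ²/τ² = 0.25.
β̂_MAP = 56 / (27 + 0.25) = 56/27.25 ≈ 2.055.

β̂_MAP = 2.055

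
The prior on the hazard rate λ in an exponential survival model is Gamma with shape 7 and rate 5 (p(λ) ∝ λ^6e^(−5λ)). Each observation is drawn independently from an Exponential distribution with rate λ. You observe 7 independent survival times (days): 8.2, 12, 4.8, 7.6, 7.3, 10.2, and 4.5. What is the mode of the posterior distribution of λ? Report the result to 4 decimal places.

The Exponential(rate=λ) likelihood is ∝ λ^n e^(−λΣtᵢ). Here n = 7 and Σtᵢ = 8.2 + 12 + 4.8 + 7.6 + 7.3 + 10.2 + 4.5 = 54.6.
Posterior ∝ λ^6e^(−5λ) · λ^7e^(−54.6λ) = λ^13e^(−59.6λ), i.e. Gamma(14, 59.6).
Mode = (a−1)/b = 13/59.6 ≈ 0.2181.

λ̂_MAP = 0.2181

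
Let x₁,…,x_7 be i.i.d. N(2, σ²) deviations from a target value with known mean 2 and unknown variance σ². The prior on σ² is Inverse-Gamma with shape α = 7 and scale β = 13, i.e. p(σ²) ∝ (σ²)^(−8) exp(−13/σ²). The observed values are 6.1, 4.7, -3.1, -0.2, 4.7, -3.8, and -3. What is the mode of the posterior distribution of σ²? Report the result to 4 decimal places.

Sum of squared deviations about the known mean: SS = (6.1−2)² + (4.7−2)² + (-3.1−2)² + (-0.2−2)² + (4.7−2)² + (-3.8−2)² + (-3−2)² = 120.88.
The Normal likelihood contributes (σ²)^(−n/2) exp(−SS/(2σ²)), so the posterior is Inverse-Gamma(α + n/2, β + SS/2) = Inverse-Gamma(10.5, 73.44).
The mode of Inverse-Gamma(a, b) is b/(a+1) = 73.44/11.5 ≈ 6.3861.

σ̂²_MAP = 6.3861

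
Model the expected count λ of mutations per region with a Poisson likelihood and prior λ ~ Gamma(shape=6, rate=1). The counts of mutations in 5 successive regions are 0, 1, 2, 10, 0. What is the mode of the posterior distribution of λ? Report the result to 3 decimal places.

λ̂_MAP = 3.000

Σxᵢ = 0+1+2+10+0 = 13, with n = 5.
Posterior ∝ λ^5e^(−1λ) · λ^13e^(−5λ) = λ^18e^(−6λ), i.e. Gamma(shape=19, rate=6).
The mode of a Gamma(a, b) with a ≥ 1 (shape–rate) is (a−1)/b = 18/6 ≈ 3.000.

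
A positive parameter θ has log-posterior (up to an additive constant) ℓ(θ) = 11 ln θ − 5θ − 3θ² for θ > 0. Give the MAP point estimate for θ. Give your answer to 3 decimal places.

θ̂_MAP = 1.000

ℓ'(θ) = 11/θ − 5 − 6θ. Setting this to zero and multiplying by θ: 6θ² + 5θ − 11 = 0.
θ = (−5 + √(5² + 4·6·11)) / (2·6) = (−5 + √289) / 12 = (−5 + 17)/12 = 1.
ℓ''(θ) = −11/θ² − 6 < 0, confirming a maximum.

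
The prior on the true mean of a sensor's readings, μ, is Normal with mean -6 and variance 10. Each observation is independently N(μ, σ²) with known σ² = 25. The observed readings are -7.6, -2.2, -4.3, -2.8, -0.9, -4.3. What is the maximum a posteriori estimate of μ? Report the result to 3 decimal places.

n = 6; x̄ = ((-7.6) + (-2.2) + (-4.3) + (-2.8) + (-0.9) + (-4.3))/6 = -22.1/6 = -221/60 ≈ -3.6833.
For a Normal prior and Normal likelihood with known variance, the posterior is Normal; its mode equals its mean, the precision-weighted average.
Prior precision 1/σ₀² = 1/10 = 0.1; data precision n/σ² = 6/25 = 0.24.
μ̂ = (0.1·(-6) + 0.24·(-221/60)) / (0.1 + 0.24) = (-1.484)/0.34 = -371/85 ≈ -4.365.

μ̂_MAP = -4.365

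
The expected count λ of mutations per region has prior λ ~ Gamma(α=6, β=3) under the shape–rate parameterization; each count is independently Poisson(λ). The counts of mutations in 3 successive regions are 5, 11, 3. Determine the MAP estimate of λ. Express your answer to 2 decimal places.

Σxᵢ = 5+11+3 = 19, with n = 3.
Posterior ∝ λ^5e^(−3λ) · λ^19e^(−3λ) = λ^24e^(−6λ), i.e. Gamma(shape=25, rate=6).
The mode of a Gamma(a, b) with a ≥ 1 (shape–rate) is (a−1)/b = 24/6 ≈ 4.00.

λ̂_MAP = 4.00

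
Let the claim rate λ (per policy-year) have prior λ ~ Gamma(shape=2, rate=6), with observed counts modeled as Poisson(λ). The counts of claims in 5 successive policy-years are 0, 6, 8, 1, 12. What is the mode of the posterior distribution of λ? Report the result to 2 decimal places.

λ̂_MAP = 2.55

Σxᵢ = 0+6+8+1+12 = 27, with n = 5.
Posterior ∝ λe^(−6λ) · λ^27e^(−5λ) = λ^28e^(−11λ), i.e. Gamma(shape=29, rate=11).
The mode of a Gamma(a, b) with a ≥ 1 (shape–rate) is (a−1)/b = 28/11 ≈ 2.55.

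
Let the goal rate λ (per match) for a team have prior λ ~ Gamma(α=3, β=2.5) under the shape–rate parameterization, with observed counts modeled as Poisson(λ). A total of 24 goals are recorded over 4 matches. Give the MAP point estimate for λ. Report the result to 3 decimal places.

λ̂_MAP = 4.000

Σxᵢ = 24, n = 4.
Posterior ∝ λ^2e^(−2.5λ) · λ^24e^(−4λ) = λ^26e^(−6.5λ), i.e. Gamma(shape=27, rate=6.5).
The mode of a Gamma(a, b) with a ≥ 1 (shape–rate) is (a−1)/b = 26/6.5 ≈ 4.000.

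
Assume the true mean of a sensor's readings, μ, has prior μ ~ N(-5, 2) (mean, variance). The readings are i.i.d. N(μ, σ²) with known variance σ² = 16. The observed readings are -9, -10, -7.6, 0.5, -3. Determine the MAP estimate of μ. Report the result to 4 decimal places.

n = 5; x̄ = ((-9) + (-10) + (-7.6) + 0.5 + (-3))/5 = -29.1/5 = -5.82.
For a Normal prior and Normal likelihood with known variance, the posterior is Normal; its mode equals its mean, the precision-weighted average.
Prior precision 1/σ₀² = 1/2 = 0.5; data precision n/σ² = 5/16 = 0.3125.
μ̂ = (0.5·(-5) + 0.3125·(-5.82)) / (0.5 + 0.3125) = (-4.31875)/0.8125 = -691/130 ≈ -5.3154.

μ̂_MAP = -5.3154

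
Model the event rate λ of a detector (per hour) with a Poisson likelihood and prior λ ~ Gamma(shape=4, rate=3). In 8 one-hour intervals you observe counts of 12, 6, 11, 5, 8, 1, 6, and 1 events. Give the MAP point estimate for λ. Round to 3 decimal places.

λ̂_MAP = 4.818

Σxᵢ = 12+6+11+5+8+1+6+1 = 50, with n = 8.
Posterior ∝ λ^3e^(−3λ) · λ^50e^(−8λ) = λ^53e^(−11λ), i.e. Gamma(shape=54, rate=11).
The mode of a Gamma(a, b) with a ≥ 1 (shape–rate) is (a−1)/b = 53/11 ≈ 4.818.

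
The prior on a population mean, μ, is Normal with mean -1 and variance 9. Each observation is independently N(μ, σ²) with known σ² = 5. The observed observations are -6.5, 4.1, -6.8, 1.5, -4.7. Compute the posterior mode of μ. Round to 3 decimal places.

μ̂_MAP = -2.332

n = 5; x̄ = ((-6.5) + 4.1 + (-6.8) + 1.5 + (-4.7))/5 = -12.4/5 = -2.48.
For a Normal prior and Normal likelihood with known variance, the posterior is Normal; its mode equals its mean, the precision-weighted average.
Prior precision 1/σ₀² = 1/9; data precision n/σ² = 5/5 = 1.
μ̂ = ((1/9)·(-1) + 1·(-2.48)) / (1/9 + 1) = (-583/225)/(10/9) = -2.332.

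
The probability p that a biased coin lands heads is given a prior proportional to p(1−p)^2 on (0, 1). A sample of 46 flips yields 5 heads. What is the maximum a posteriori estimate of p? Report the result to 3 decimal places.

The prior density ∝ p(1−p)^2 is the kernel of Beta(2, 3).
Data: 5 successes in 46 trials. The binomial likelihood contributes p^5(1−p)^41, so the posterior is Beta(2+5, 3+41) = Beta(7, 44).
For Beta(a, b) with a, b > 1 the mode is (a−1)/(a+b−2) = 6/49 ≈ 0.122.

p̂_MAP = 0.122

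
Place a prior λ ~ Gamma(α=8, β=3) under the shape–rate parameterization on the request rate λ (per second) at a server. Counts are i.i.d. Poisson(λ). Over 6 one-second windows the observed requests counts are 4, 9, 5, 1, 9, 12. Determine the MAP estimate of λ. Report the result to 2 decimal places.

λ̂_MAP = 5.22

Σxᵢ = 4+9+5+1+9+12 = 40, with n = 6.
Posterior ∝ λ^7e^(−3λ) · λ^40e^(−6λ) = λ^47e^(−9λ), i.e. Gamma(shape=48, rate=9).
The mode of a Gamma(a, b) with a ≥ 1 (shape–rate) is (a−1)/b = 47/9 ≈ 5.22.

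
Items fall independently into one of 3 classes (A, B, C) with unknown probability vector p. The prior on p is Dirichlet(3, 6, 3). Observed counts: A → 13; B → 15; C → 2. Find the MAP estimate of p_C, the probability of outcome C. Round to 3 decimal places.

The posterior is Dirichlet(αᵢ + nᵢ) = Dirichlet(16, 21, 5).
For a Dirichlet(a₁,…,a_K) with all aᵢ > 1, the mode has j-th component (aⱼ − 1)/(Σaᵢ − K).
Here Σaᵢ = 42 and K = 3, so p_C = (5 − 1)/(42 − 3) = 4/39 ≈ 0.103.

MAP estimate of p_C = 0.103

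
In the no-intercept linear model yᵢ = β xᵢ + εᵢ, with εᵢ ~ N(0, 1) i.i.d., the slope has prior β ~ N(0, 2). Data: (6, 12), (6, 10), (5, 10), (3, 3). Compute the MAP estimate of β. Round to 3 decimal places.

β̂_MAP = 1.793

log p(β | y) = −Σ(yᵢ − βxᵢ)²/(2·1) − β²/(2·2) + const.
Setting the derivative to zero: Σxᵢ(yᵢ − βxᵢ)/1 − β/2 = 0, so β = Σxᵢyᵢ / (Σxᵢ² + σ²/τ²).
Σxᵢyᵢ = 6·12 + 6·10 + 5·10 + 3·3 = 191; Σxᵢ² = 106; σ²/τ² = 0.5.
β̂_MAP = 191 / (106 + 0.5) = 191/106.5 ≈ 1.793.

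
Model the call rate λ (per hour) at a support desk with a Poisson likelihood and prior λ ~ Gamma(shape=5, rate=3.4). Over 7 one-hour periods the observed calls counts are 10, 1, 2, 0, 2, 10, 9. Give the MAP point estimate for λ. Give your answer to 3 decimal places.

Σxᵢ = 10+1+2+0+2+10+9 = 34, with n = 7.
Posterior ∝ λ^4e^(−3.4λ) · λ^34e^(−7λ) = λ^38e^(−10.4λ), i.e. Gamma(shape=39, rate=10.4).
The mode of a Gamma(a, b) with a ≥ 1 (shape–rate) is (a−1)/b = 38/10.4 ≈ 3.654.

λ̂_MAP = 3.654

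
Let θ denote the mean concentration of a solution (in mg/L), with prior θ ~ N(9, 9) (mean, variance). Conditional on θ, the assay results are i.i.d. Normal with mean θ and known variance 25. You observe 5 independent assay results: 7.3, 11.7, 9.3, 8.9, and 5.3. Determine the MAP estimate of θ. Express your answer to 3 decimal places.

n = 5; x̄ = (7.3 + 11.7 + 9.3 + 8.9 + 5.3)/5 = 42.5/5 = 8.5.
For a Normal prior and Normal likelihood with known variance, the posterior is Normal; its mode equals its mean, the precision-weighted average.
Prior precision 1/σ₀² = 1/9; data precision n/σ² = 5/25 = 0.2.
θ̂ = ((1/9)·9 + 0.2·8.5) / (1/9 + 0.2) = 2.7/(14/45) = 243/28 ≈ 8.679.

θ̂_MAP = 8.679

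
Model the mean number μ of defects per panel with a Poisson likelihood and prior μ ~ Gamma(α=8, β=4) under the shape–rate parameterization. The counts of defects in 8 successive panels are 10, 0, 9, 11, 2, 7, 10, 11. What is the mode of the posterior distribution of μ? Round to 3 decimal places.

μ̂_MAP = 5.583

Σxᵢ = 10+0+9+11+2+7+10+11 = 60, with n = 8.
Posterior ∝ μ^7e^(−4μ) · μ^60e^(−8μ) = μ^67e^(−12μ), i.e. Gamma(shape=68, rate=12).
The mode of a Gamma(a, b) with a ≥ 1 (shape–rate) is (a−1)/b = 67/12 ≈ 5.583.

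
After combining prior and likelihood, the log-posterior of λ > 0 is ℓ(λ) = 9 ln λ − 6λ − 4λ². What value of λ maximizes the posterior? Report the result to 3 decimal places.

λ̂_MAP = 0.750

ℓ'(λ) = 9/λ − 6 − 8λ. Setting this to zero and multiplying by λ: 8λ² + 6λ − 9 = 0.
λ = (−6 + √(6² + 4·8·9)) / (2·8) = (−6 + √324) / 16 = (−6 + 18)/16 = 3/4.
ℓ''(λ) = −9/λ² − 8 < 0, confirming a maximum.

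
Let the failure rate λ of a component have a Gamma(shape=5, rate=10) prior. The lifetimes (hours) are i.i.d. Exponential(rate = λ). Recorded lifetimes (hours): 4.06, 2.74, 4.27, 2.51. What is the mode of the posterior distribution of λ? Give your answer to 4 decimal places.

λ̂_MAP = 0.3393

The Exponential(rate=λ) likelihood is ∝ λ^n e^(−λΣtᵢ). Here n = 4 and Σtᵢ = 4.06 + 2.74 + 4.27 + 2.51 = 13.58.
Posterior ∝ λ^4e^(−10λ) · λ^4e^(−13.58λ) = λ^8e^(−23.58λ), i.e. Gamma(9, 23.58).
Mode = (a−1)/b = 8/23.58 ≈ 0.3393.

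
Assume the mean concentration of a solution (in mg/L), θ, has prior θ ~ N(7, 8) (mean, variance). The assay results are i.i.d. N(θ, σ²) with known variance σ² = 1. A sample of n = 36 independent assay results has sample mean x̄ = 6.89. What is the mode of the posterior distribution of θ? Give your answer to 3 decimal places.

n = 36, x̄ = 6.89.
For a Normal prior and Normal likelihood with known variance, the posterior is Normal; its mode equals its mean, the precision-weighted average.
Prior precision 1/σ₀² = 1/8 = 0.125; data precision n/σ² = 36/1 = 36.
θ̂ = (0.125·7 + 36·6.89) / (0.125 + 36) = 248.915/36.125 = 49783/7225 ≈ 6.890.

θ̂_MAP = 6.890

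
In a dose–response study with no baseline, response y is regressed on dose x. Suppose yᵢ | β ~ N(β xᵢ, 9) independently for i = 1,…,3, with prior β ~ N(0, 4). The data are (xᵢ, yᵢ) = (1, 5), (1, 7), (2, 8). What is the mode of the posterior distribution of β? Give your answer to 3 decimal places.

log p(β | y) = −Σ(yᵢ − βxᵢ)²/(2·9) − β²/(2·4) + const.
Setting the derivative to zero: Σxᵢ(yᵢ − βxᵢ)/9 − β/4 = 0, so β = Σxᵢyᵢ / (Σxᵢ² + σ²/τ²).
Σxᵢyᵢ = 1·5 + 1·7 + 2·8 = 28; Σxᵢ² = 6; σ²/τ² = 2.25.
β̂_MAP = 28 / (6 + 2.25) = 28/8.25 ≈ 3.394.

β̂_MAP = 3.394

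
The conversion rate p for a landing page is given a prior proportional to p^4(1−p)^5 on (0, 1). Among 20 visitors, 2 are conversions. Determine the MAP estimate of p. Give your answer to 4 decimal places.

The prior density ∝ p^4(1−p)^5 is the kernel of Beta(5, 6).
Data: 2 successes in 20 trials. The binomial likelihood contributes p^2(1−p)^18, so the posterior is Beta(5+2, 6+18) = Beta(7, 24).
For Beta(a, b) with a, b > 1 the mode is (a−1)/(a+b−2) = 6/29 ≈ 0.2069.

p̂_MAP = 0.2069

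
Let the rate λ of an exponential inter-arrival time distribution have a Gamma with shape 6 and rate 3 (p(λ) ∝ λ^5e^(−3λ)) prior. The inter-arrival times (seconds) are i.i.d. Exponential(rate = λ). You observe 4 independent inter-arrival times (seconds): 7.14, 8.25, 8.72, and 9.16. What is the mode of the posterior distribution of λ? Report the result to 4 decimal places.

The Exponential(rate=λ) likelihood is ∝ λ^n e^(−λΣtᵢ). Here n = 4 and Σtᵢ = 7.14 + 8.25 + 8.72 + 9.16 = 33.27.
Posterior ∝ λ^5e^(−3λ) · λ^4e^(−33.27λ) = λ^9e^(−36.27λ), i.e. Gamma(10, 36.27).
Mode = (a−1)/b = 9/36.27 ≈ 0.2481.

λ̂_MAP = 0.2481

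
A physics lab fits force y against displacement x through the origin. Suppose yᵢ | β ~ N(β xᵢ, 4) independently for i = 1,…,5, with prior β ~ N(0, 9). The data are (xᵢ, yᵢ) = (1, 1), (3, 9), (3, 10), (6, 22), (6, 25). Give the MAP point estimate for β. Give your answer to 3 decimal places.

β̂_MAP = 3.718

log p(β | y) = −Σ(yᵢ − βxᵢ)²/(2·4) − β²/(2·9) + const.
Setting the derivative to zero: Σxᵢ(yᵢ − βxᵢ)/4 − β/9 = 0, so β = Σxᵢyᵢ / (Σxᵢ² + σ²/τ²).
Σxᵢyᵢ = 1·1 + 3·9 + 3·10 + 6·22 + 6·25 = 340; Σxᵢ² = 91; σ²/τ² = 4/9.
β̂_MAP = 340 / (91 + 4/9) = 340/(823/9) = 3060/823 ≈ 3.718.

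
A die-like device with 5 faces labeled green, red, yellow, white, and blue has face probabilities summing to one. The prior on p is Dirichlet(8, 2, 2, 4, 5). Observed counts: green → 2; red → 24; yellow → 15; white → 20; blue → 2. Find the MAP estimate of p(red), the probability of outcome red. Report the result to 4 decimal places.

The posterior is Dirichlet(αᵢ + nᵢ) = Dirichlet(10, 26, 17, 24, 7).
For a Dirichlet(a₁,…,a_K) with all aᵢ > 1, the mode has j-th component (aⱼ − 1)/(Σaᵢ − K).
Here Σaᵢ = 84 and K = 5, so p(red) = (26 − 1)/(84 − 5) = 25/79 ≈ 0.3165.

MAP estimate of p(red) = 0.3165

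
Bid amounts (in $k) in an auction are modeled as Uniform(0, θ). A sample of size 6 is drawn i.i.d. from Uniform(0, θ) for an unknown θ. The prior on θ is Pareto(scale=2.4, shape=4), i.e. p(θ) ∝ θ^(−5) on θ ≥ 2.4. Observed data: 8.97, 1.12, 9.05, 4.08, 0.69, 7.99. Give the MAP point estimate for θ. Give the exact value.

The Uniform(0, θ) likelihood is θ^(−n) for θ ≥ max(xᵢ), zero otherwise. Here max(xᵢ) = 9.05.
Posterior ∝ θ^(−5) · θ^(−6) = θ^(−11) on θ ≥ max(2.4, 9.05) = 9.05.
This density is strictly decreasing in θ, so the posterior mode lies at the lower boundary of the support.

θ̂_MAP = 9.05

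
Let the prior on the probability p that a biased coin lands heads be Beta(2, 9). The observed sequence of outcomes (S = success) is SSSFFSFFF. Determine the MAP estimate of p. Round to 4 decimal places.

p̂_MAP = 0.2778

Prior: Beta(2, 9).
Data: 4 successes in 9 trials (from the sequence). The binomial likelihood contributes p^4(1−p)^5, so the posterior is Beta(2+4, 9+5) = Beta(6, 14).
For Beta(a, b) with a, b > 1 the mode is (a−1)/(a+b−2) = 5/18 ≈ 0.2778.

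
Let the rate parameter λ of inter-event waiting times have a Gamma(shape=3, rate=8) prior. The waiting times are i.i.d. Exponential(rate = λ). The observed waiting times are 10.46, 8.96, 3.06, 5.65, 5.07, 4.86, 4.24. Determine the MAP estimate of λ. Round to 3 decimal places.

λ̂_MAP = 0.179

The Exponential(rate=λ) likelihood is ∝ λ^n e^(−λΣtᵢ). Here n = 7 and Σtᵢ = 10.46 + 8.96 + 3.06 + 5.65 + 5.07 + 4.86 + 4.24 = 42.30.
Posterior ∝ λ^2e^(−8λ) · λ^7e^(−42.30λ) = λ^9e^(−50.30λ), i.e. Gamma(10, 50.30).
Mode = (a−1)/b = 9/50.30 ≈ 0.179.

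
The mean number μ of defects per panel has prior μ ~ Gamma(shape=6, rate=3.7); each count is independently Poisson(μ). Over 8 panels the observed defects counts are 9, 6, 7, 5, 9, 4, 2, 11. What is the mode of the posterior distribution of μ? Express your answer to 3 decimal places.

Σxᵢ = 9+6+7+5+9+4+2+11 = 53, with n = 8.
Posterior ∝ μ^5e^(−3.7μ) · μ^53e^(−8μ) = μ^58e^(−11.7μ), i.e. Gamma(shape=59, rate=11.7).
The mode of a Gamma(a, b) with a ≥ 1 (shape–rate) is (a−1)/b = 58/11.7 ≈ 4.957.

μ̂_MAP = 4.957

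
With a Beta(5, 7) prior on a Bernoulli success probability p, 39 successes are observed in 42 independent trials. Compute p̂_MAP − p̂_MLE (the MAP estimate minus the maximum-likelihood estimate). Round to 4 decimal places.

Posterior is Beta(44, 10); MAP = (44−1)/(54−2) = 43/52 ≈ 0.82692.
MLE ignores the prior: p̂_MLE = k/n = 39/42 ≈ 0.92857.
Difference = 43/52 − 39/42 = -37/364 ≈ -0.1016.

MAP − MLE = -0.1016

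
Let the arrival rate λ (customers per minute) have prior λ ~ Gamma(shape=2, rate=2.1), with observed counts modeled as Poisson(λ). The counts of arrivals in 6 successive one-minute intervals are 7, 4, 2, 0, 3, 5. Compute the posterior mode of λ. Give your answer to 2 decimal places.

Σxᵢ = 7+4+2+0+3+5 = 21, with n = 6.
Posterior ∝ λe^(−2.1λ) · λ^21e^(−6λ) = λ^22e^(−8.1λ), i.e. Gamma(shape=23, rate=8.1).
The mode of a Gamma(a, b) with a ≥ 1 (shape–rate) is (a−1)/b = 22/8.1 ≈ 2.72.

λ̂_MAP = 2.72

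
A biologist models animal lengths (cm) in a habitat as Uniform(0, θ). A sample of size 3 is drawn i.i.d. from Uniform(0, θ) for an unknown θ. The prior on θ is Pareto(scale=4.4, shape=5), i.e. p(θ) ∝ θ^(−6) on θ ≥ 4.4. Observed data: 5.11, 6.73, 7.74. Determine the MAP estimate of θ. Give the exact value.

The Uniform(0, θ) likelihood is θ^(−n) for θ ≥ max(xᵢ), zero otherwise. Here max(xᵢ) = 7.74.
Posterior ∝ θ^(−6) · θ^(−3) = θ^(−9) on θ ≥ max(4.4, 7.74) = 7.74.
This density is strictly decreasing in θ, so the posterior mode lies at the lower boundary of the support.

θ̂_MAP = 7.74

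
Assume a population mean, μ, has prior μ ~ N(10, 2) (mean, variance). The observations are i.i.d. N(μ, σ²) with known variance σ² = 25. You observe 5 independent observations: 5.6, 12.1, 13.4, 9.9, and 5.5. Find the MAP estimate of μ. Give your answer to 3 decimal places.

n = 5; x̄ = (5.6 + 12.1 + 13.4 + 9.9 + 5.5)/5 = 46.5/5 = 9.3.
For a Normal prior and Normal likelihood with known variance, the posterior is Normal; its mode equals its mean, the precision-weighted average.
Prior precision 1/σ₀² = 1/2 = 0.5; data precision n/σ² = 5/25 = 0.2.
μ̂ = (0.5·10 + 0.2·9.3) / (0.5 + 0.2) = 6.86/0.7 = 9.800.

μ̂_MAP = 9.800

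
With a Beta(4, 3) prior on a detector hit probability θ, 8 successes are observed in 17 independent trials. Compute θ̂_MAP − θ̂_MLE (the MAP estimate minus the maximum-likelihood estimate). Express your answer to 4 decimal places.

Posterior is Beta(12, 12); MAP = (12−1)/(24−2) = 11/22 ≈ 0.50000.
MLE ignores the prior: θ̂_MLE = k/n = 8/17 ≈ 0.47059.
Difference = 11/22 − 8/17 = 1/34 ≈ 0.0294.

MAP − MLE = 0.0294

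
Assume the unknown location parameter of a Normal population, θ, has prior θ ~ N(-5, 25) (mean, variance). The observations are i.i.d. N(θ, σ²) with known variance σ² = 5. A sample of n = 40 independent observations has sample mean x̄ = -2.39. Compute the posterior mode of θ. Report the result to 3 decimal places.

n = 40, x̄ = -2.39.
For a Normal prior and Normal likelihood with known variance, the posterior is Normal; its mode equals its mean, the precision-weighted average.
Prior precision 1/σ₀² = 1/25 = 0.04; data precision n/σ² = 40/5 = 8.
θ̂ = (0.04·(-5) + 8·(-2.39)) / (0.04 + 8) = (-19.32)/8.04 = -161/67 ≈ -2.403.

θ̂_MAP = -2.403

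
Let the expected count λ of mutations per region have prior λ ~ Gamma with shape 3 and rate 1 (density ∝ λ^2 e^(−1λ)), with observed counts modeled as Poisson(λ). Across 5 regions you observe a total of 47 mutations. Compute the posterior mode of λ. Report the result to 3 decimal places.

λ̂_MAP = 8.167

Σxᵢ = 47, n = 5.
Posterior ∝ λ^2e^(−1λ) · λ^47e^(−5λ) = λ^49e^(−6λ), i.e. Gamma(shape=50, rate=6).
The mode of a Gamma(a, b) with a ≥ 1 (shape–rate) is (a−1)/b = 49/6 ≈ 8.167.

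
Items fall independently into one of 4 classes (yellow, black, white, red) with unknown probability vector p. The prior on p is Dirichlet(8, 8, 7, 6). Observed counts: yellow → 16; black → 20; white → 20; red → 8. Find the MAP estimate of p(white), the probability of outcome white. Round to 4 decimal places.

MAP estimate of p(white) = 0.2921

The posterior is Dirichlet(αᵢ + nᵢ) = Dirichlet(24, 28, 27, 14).
For a Dirichlet(a₁,…,a_K) with all aᵢ > 1, the mode has j-th component (aⱼ − 1)/(Σaᵢ − K).
Here Σaᵢ = 93 and K = 4, so p(white) = (27 − 1)/(93 − 4) = 26/89 ≈ 0.2921.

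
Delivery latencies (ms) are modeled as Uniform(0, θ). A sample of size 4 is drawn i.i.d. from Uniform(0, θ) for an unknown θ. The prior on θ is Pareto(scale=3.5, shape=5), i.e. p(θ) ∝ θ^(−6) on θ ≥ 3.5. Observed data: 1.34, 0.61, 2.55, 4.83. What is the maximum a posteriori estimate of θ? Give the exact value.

θ̂_MAP = 4.83

The Uniform(0, θ) likelihood is θ^(−n) for θ ≥ max(xᵢ), zero otherwise. Here max(xᵢ) = 4.83.
Posterior ∝ θ^(−6) · θ^(−4) = θ^(−10) on θ ≥ max(3.5, 4.83) = 4.83.
This density is strictly decreasing in θ, so the posterior mode lies at the lower boundary of the support.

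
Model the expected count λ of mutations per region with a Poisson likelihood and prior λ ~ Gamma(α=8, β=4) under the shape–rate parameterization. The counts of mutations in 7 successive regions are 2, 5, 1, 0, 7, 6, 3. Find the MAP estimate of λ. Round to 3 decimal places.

λ̂_MAP = 2.818

Σxᵢ = 2+5+1+0+7+6+3 = 24, with n = 7.
Posterior ∝ λ^7e^(−4λ) · λ^24e^(−7λ) = λ^31e^(−11λ), i.e. Gamma(shape=32, rate=11).
The mode of a Gamma(a, b) with a ≥ 1 (shape–rate) is (a−1)/b = 31/11 ≈ 2.818.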